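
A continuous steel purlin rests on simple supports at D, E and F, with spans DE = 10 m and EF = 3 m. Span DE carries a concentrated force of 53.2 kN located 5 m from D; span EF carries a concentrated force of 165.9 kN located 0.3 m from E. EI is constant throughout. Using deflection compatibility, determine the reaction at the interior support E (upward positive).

Release continuity at E by inserting a hinge; the redundant is the internal moment M_E. The primary structure is two simply-supported spans DE and EF.
End slopes at the hinge E, treating each span as simply supported:
  span DE: point load 53.2 at a = 5: Pab(L + a)/(6LEI) = 332.5/EI
  span EF: point load 165.9 at a = 0.3: Pab(L + b)/(6LEI) = 42.55/EI
  relative rotation θ_0 = (332.5 + 42.55)/EI = 375.1/EI
A unit hogging moment at E produces rotation L₁/(3EI) + L₂/(3EI) = 4.333/EI.
Slope continuity at E: θ_0 = M_E·4.333/EI, so M_E = 375.1/4.333 = 86.55 kN·m (hogging).
Span DE, ΣM about D with M_E applied at E: R_E^{DE}·10 = 266 + 86.55, so R_E^{DE} = 35.26 kN and R_D = 53.2 − 35.26 = 17.94 kN.
Span EF, ΣM about F: R_E^{EF}·3 = 447.9 + 86.55, so R_E^{EF} = 178.2 kN and R_F = 165.9 − 178.2 = -12.26 kN.
R_E = 35.26 + 178.2 = 213.4 kN.

R_E = 213.4 kN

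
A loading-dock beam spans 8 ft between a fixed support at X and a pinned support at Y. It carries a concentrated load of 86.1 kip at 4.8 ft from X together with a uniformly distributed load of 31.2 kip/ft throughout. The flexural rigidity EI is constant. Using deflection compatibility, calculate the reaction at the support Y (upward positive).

Remove the prop at Y; the released (primary) structure is a cantilever built in at X.
Free-end deflection of the primary structure under the applied loading (downward +):
  point load 86.1 at a = 4.8: Pa²(3L − a)/(6EI) = 6348/EI
  UDL 31.2: wL⁴/(8EI) = 15974/EI
  δ_0 = 22322/EI
Tip deflection under a unit load at Y: L³/(3EI) = 170.7/EI.
The prop prevents deflection at Y: R_Y = δ_0/δ_{YY} = 22322/170.7 = 130.8 kip.

R_Y = 130.8 kip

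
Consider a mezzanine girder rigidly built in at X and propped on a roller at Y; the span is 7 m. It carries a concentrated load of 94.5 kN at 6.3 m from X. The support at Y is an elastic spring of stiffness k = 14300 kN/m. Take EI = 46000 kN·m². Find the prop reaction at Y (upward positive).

Take the reaction at Y as the redundant and release it; the primary structure is a cantilever fixed at X.
Downward deflection at the released point Y due to the loads:
  point load 94.5 at a = 6.3: Pa²(3L − a)/(6EI) = 9189/EI
Tip deflection under a unit load at Y: L³/(3EI) = 114.3/EI.
With EI = 46000 kN·m²: δ_0 = 0.19977 m and δ_{YY} = 0.002486 m/kN.
Compatibility — the spring shortens by R_Y/k under the reaction it provides: δ_0 − R_Y·δ_{YY} = R_Y/k. With 1/k = 0.00007 m/kN, R_Y = δ_0 / (δ_{YY} + 1/k) = 0.19977 / (0.002486 + 0.00007) = 78.17 kN.

R_Y = 78.17 kN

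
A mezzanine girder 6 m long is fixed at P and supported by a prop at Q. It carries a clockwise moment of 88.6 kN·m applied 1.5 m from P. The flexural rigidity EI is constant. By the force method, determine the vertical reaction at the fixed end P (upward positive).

R_P = -9.691 kN

Choose R_Q as the redundant. The primary structure is the cantilever fixed at P.
Downward deflection at the released point Q due to the loads:
  clockwise couple 88.6 at a = 1.5: M₀a(2L − a)/(2EI) = 697.7/EI
Tip deflection under a unit load at Q: L³/(3EI) = 72/EI.
The prop prevents deflection at Q: R_Q = δ_0/δ_{QQ} = 697.7/72 = 9.691 kN.
Vertical equilibrium: R_P = ΣP − R_Q = 0 − 9.691 = -9.691 kN.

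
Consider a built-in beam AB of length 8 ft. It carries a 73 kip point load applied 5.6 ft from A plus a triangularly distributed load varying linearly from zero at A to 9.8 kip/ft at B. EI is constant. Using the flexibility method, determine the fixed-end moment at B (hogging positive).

Take the two fixed-end moments M_A, M_B as redundants; the released structure is the simple span AB.
Simple-span end rotations at A and B under the given loads:
  at A: point load 73 at a = 5.6: Pab(L + b)/(6LEI) = 212.6/EI
  at B: point load 73 at a = 5.6: Pab(L + a)/(6LEI) = 278/EI
  at A: triangular load, peak 9.8: 7w₀L³/(360EI) = 97.56/EI
  at B: triangular load, peak 9.8: w₀L³/(45EI) = 111.5/EI
  θ_A0 = 310.1/EI,  θ_B0 = 389.5/EI
Flexibility coefficients: a unit moment at one end gives L/(3EI) there and L/(6EI) at the far end, so f₁₁ = f₂₂ = 2.667/EI and f₁₂ = f₂₁ = 1.333/EI.
Compatibility — zero rotation at each built-in end:
  2.667 M_A + 1.333 M_B = 310.1
  1.333 M_A + 2.667 M_B = 389.5
Solving the pair gives M_A = 57.7 kip·ft and M_B = 117.2 kip·ft (hogging).

M_B = 117.2 kip·ft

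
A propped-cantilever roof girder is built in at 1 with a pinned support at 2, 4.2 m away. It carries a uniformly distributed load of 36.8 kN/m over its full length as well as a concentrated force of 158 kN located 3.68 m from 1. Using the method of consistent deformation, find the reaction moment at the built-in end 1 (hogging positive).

Choose R_2 as the redundant. The primary structure is the cantilever fixed at 1.
Primary-structure tip deflection at 2 by superposition:
  UDL 36.8: wL⁴/(8EI) = 1431/EI
  point load 158 at a = 3.68: Pa²(3L − a)/(6EI) = 3181/EI
  δ_0 = 4612/EI
Flexibility coefficient — unit upward force at 2: δ_{22} = L³/(3EI) = 24.7/EI.
Compatibility at 2: δ_0 − R_2·δ_{22} = 0, so R_2 = 4612/24.7 = 186.8 kN.
Moment equilibrium about 1: M_1 = Σ(load moments about 1) − R_2·L = 906 − 186.8×4.2 = 121.6 kN·m.

M_1 = 121.6 kN·m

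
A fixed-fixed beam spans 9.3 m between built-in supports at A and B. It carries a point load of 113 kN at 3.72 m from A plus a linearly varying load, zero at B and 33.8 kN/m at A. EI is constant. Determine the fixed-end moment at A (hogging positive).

M_A = 297.5 kN·m

Take the two fixed-end moments M_A, M_B as redundants; the released structure is the simple span AB.
Simple-span end rotations at A and B under the given loads:
  at A: point load 113 at a = 3.72: Pab(L + b)/(6LEI) = 625.5/EI
  at B: point load 113 at a = 3.72: Pab(L + a)/(6LEI) = 547.3/EI
  at A: triangular load, peak 33.8: w₀L³/(45EI) = 604.2/EI
  at B: triangular load, peak 33.8: 7w₀L³/(360EI) = 528.6/EI
  θ_A0 = 1230/EI,  θ_B0 = 1076/EI
Flexibility coefficients: a unit moment at one end gives L/(3EI) there and L/(6EI) at the far end, so f₁₁ = f₂₂ = 3.1/EI and f₁₂ = f₂₁ = 1.55/EI.
Compatibility — zero rotation at each built-in end:
  3.1 M_A + 1.55 M_B = 1230
  1.55 M_A + 3.1 M_B = 1076
Solving the pair gives M_A = 297.5 kN·m and M_B = 198.3 kN·m (hogging).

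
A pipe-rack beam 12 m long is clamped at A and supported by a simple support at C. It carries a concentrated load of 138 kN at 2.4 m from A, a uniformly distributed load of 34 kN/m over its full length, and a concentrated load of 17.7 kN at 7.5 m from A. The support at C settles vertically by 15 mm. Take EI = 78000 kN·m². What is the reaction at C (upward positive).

Choose R_C as the redundant. The primary structure is the cantilever fixed at A.
Free-end deflection of the primary structure under the applied loading (downward +):
  point load 138 at a = 2.4: Pa²(3L − a)/(6EI) = 4451/EI
  UDL 34: wL⁴/(8EI) = 88128/EI
  point load 17.7 at a = 7.5: Pa²(3L − a)/(6EI) = 4729/EI
  δ_0 = 97309/EI
Tip deflection under a unit load at C: L³/(3EI) = 576/EI.
With EI = 78000 kN·m²: δ_0 = 1.2475 m and δ_{CC} = 0.007385 m/kN.
Compatibility — the beam at C must follow the support down by 0.015 m: δ_0 − R_C·δ_{CC} = 0.015, so R_C = (1.2475 − 0.015)/0.007385 = 166.9 kN.

R_C = 166.9 kN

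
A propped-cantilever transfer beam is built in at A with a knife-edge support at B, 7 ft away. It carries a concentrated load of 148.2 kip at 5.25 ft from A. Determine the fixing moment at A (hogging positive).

M_A = 121.6 kip·ft

Choose R_B as the redundant. The primary structure is the cantilever fixed at A.
Downward deflection at the released point B due to the loads:
  point load 148.2 at a = 5.25: Pa²(3L − a)/(6EI) = 10723/EI
Tip deflection under a unit load at B: L³/(3EI) = 114.3/EI.
Compatibility at B: δ_0 − R_B·δ_{BB} = 0, so R_B = 10723/114.3 = 93.78 kip.
Moment equilibrium about A: M_A = Σ(load moments about A) − R_B·L = 778 − 93.78×7 = 121.6 kip·ft.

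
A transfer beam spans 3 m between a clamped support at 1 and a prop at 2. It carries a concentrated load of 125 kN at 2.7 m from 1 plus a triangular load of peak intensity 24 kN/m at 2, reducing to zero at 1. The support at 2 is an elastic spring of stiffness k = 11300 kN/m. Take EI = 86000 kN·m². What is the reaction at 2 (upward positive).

R_2 = 68.33 kN

Choose R_2 as the redundant. The primary structure is the cantilever fixed at 1.
Primary-structure tip deflection at 2 by superposition:
  point load 125 at a = 2.7: Pa²(3L − a)/(6EI) = 956.8/EI
  triangular load, peak 24 at the free end: 11w₀L⁴/(120EI) = 178.2/EI
  δ_0 = 1135/EI
Tip deflection under a unit load at 2: L³/(3EI) = 9/EI.
With EI = 86000 kN·m²: δ_0 = 0.013198 m and δ_{22} = 0.000105 m/kN.
Compatibility — the spring shortens by R_2/k under the reaction it provides: δ_0 − R_2·δ_{22} = R_2/k. With 1/k = 0.000088 m/kN, R_2 = δ_0 / (δ_{22} + 1/k) = 0.013198 / (0.000105 + 0.000088) = 68.33 kN.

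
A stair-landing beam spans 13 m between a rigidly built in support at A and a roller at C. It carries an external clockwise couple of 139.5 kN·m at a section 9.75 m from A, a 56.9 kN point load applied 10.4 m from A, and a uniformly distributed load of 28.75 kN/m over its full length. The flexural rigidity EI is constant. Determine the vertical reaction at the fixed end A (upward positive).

Remove the prop at C; the released (primary) structure is a cantilever built in at A.
Primary-structure tip deflection at C by superposition:
  clockwise couple 139.5 at a = 9.75: M₀a(2L − a)/(2EI) = 11051/EI
  point load 56.9 at a = 10.4: Pa²(3L − a)/(6EI) = 29336/EI
  UDL 28.75: wL⁴/(8EI) = 102641/EI
  δ_0 = 143028/EI
Flexibility coefficient — unit upward force at C: δ_{CC} = L³/(3EI) = 732.3/EI.
The prop prevents deflection at C: R_C = δ_0/δ_{CC} = 143028/732.3 = 195.3 kN.
Vertical equilibrium: R_A = ΣP − R_C = 430.6 − 195.3 = 235.3 kN.

R_A = 235.3 kN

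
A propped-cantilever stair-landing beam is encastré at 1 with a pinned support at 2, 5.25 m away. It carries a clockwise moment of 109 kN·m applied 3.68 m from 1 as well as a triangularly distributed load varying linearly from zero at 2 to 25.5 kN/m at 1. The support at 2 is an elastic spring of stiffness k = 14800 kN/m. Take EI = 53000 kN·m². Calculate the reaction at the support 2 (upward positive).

Take the reaction at 2 as the redundant and release it; the primary structure is a cantilever fixed at 1.
Deflection at 2 on the released cantilever, summing each load's contribution:
  clockwise couple 109 at a = 3.68: M₀a(2L − a)/(2EI) = 1368/EI
  triangular load, peak 25.5 at the fixed end: w₀L⁴/(30EI) = 645.7/EI
  δ_0 = 2014/EI
Tip deflection under a unit load at 2: L³/(3EI) = 48.23/EI.
With EI = 53000 kN·m²: δ_0 = 0.037992 m and δ_{22} = 0.00091 m/kN.
Compatibility — the spring shortens by R_2/k under the reaction it provides: δ_0 − R_2·δ_{22} = R_2/k. With 1/k = 0.000068 m/kN, R_2 = δ_0 / (δ_{22} + 1/k) = 0.037992 / (0.00091 + 0.000068) = 38.86 kN.

R_2 = 38.86 kN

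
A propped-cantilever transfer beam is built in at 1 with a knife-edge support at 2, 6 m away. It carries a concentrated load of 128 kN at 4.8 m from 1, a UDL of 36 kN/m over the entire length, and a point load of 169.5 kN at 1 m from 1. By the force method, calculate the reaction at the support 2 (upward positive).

R_2 = 177.8 kN

Take the reaction at 2 as the redundant and release it; the primary structure is a cantilever fixed at 1.
Deflection at 2 on the released cantilever, summing each load's contribution:
  point load 128 at a = 4.8: Pa²(3L − a)/(6EI) = 6488/EI
  UDL 36: wL⁴/(8EI) = 5832/EI
  point load 169.5 at a = 1: Pa²(3L − a)/(6EI) = 480.2/EI
  δ_0 = 12800/EI
Tip deflection under a unit load at 2: L³/(3EI) = 72/EI.
Compatibility at 2: δ_0 − R_2·δ_{22} = 0, so R_2 = 12800/72 = 177.8 kN.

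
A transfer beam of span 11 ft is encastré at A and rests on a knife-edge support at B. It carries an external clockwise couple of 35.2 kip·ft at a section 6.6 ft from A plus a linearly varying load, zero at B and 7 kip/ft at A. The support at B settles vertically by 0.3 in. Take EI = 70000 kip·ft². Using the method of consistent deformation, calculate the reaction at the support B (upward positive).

R_B = 7.788 kip

Release the roller at B. Primary structure: cantilever fixed at A.
Deflection at B on the released cantilever, summing each load's contribution:
  clockwise couple 35.2 at a = 6.6: M₀a(2L − a)/(2EI) = 1789/EI
  triangular load, peak 7 at the fixed end: w₀L⁴/(30EI) = 3416/EI
  δ_0 = 5205/EI
Flexibility coefficient — unit upward force at B: δ_{BB} = L³/(3EI) = 443.7/EI.
With EI = 70000 kip·ft²: δ_0 = 0.074359 ft and δ_{BB} = 0.006338 ft/kip.
Compatibility — the beam at B must follow the support down by 0.025 ft: δ_0 − R_B·δ_{BB} = 0.025, so R_B = (0.074359 − 0.025)/0.006338 = 7.788 kip.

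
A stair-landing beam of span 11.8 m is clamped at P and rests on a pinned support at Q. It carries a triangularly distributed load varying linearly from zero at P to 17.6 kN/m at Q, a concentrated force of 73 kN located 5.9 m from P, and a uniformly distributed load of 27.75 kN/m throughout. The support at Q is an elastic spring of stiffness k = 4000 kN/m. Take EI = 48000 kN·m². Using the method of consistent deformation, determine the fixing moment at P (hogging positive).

Release the roller at Q. Primary structure: cantilever fixed at P.
Deflection at Q on the released cantilever, summing each load's contribution:
  triangular load, peak 17.6 at the free end: 11w₀L⁴/(120EI) = 31279/EI
  point load 73 at a = 5.9: Pa²(3L − a)/(6EI) = 12494/EI
  UDL 27.75: wL⁴/(8EI) = 67251/EI
  δ_0 = 111024/EI
Flexibility coefficient — unit upward force at Q: δ_{QQ} = L³/(3EI) = 547.7/EI.
With EI = 48000 kN·m²: δ_0 = 2.313 m and δ_{QQ} = 0.01141 m/kN.
Compatibility — the spring shortens by R_Q/k under the reaction it provides: δ_0 − R_Q·δ_{QQ} = R_Q/k. With 1/k = 0.00025 m/kN, R_Q = δ_0 / (δ_{QQ} + 1/k) = 2.313 / (0.01141 + 0.00025) = 198.4 kN.
Moment equilibrium about P: M_P = Σ(load moments about P) − R_Q·L = 3180 − 198.4×11.8 = 838.7 kN·m.

M_P = 838.7 kN·m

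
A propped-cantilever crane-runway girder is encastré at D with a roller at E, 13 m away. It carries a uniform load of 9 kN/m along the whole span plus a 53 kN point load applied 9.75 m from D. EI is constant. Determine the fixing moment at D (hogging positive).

Take the reaction at E as the redundant and release it; the primary structure is a cantilever fixed at D.
Primary-structure tip deflection at E by superposition:
  UDL 9: wL⁴/(8EI) = 32131/EI
  point load 53 at a = 9.75: Pa²(3L − a)/(6EI) = 24562/EI
  δ_0 = 56693/EI
Tip deflection under a unit load at E: L³/(3EI) = 732.3/EI.
Compatibility at E: δ_0 − R_E·δ_{EE} = 0, so R_E = 56693/732.3 = 77.41 kN.
Moment equilibrium about D: M_D = Σ(load moments about D) − R_E·L = 1277 − 77.41×13 = 270.9 kN·m.

M_D = 270.9 kN·m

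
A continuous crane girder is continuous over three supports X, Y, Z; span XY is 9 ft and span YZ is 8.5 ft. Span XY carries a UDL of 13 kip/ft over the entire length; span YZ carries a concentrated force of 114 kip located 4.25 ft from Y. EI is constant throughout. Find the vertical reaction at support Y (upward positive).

Release continuity at Y by inserting a hinge; the redundant is the internal moment M_Y. The primary structure is two simply-supported spans XY and YZ.
End slopes at the hinge Y, treating each span as simply supported:
  span XY: UDL 13: wL³/(24EI) = 394.9/EI
  span YZ: point load 114 at a = 4.25: Pab(L + b)/(6LEI) = 514.8/EI
  relative rotation θ_0 = (394.9 + 514.8)/EI = 909.7/EI
A unit hogging moment at Y produces rotation L₁/(3EI) + L₂/(3EI) = 5.833/EI.
Slope continuity at Y: θ_0 = M_Y·5.833/EI, so M_Y = 909.7/5.833 = 155.9 kip·ft (hogging).
Span XY, ΣM about X with M_Y applied at Y: R_Y^{XY}·9 = 526.5 + 155.9, so R_Y^{XY} = 75.83 kip and R_X = 117 − 75.83 = 41.17 kip.
Span YZ, ΣM about Z: R_Y^{YZ}·8.5 = 484.5 + 155.9, so R_Y^{YZ} = 75.35 kip and R_Z = 114 − 75.35 = 38.65 kip.
R_Y = 75.83 + 75.35 = 151.2 kip.

R_Y = 151.2 kip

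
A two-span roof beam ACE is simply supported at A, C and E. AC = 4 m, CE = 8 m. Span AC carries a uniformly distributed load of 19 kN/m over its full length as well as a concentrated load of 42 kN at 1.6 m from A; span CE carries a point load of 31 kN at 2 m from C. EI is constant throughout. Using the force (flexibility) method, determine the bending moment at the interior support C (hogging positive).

Release continuity at C by inserting a hinge; the redundant is the internal moment M_C. The primary structure is two simply-supported spans AC and CE.
End slopes at the hinge C, treating each span as simply supported:
  span AC: UDL 19: wL³/(24EI) = 50.67/EI
  span AC: point load 42 at a = 1.6: Pab(L + a)/(6LEI) = 37.63/EI
  span CE: point load 31 at a = 2: Pab(L + b)/(6LEI) = 108.5/EI
  relative rotation θ_0 = (88.3 + 108.5)/EI = 196.8/EI
A unit hogging moment at C produces rotation L₁/(3EI) + L₂/(3EI) = 4/EI.
Slope continuity at C: θ_0 = M_C·4/EI, so M_C = 196.8/4 = 49.2 kN·m (hogging).

M_C = 49.2 kN·m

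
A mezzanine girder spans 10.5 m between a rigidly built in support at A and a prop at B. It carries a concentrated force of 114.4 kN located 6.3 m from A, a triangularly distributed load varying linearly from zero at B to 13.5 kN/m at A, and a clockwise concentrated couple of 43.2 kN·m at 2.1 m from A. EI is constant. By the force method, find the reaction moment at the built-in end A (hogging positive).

M_A = 320.9 kN·m

Release the roller at B. Primary structure: cantilever fixed at A.
Free-end deflection of the primary structure under the applied loading (downward +):
  point load 114.4 at a = 6.3: Pa²(3L − a)/(6EI) = 19070/EI
  triangular load, peak 13.5 at the fixed end: w₀L⁴/(30EI) = 5470/EI
  clockwise couple 43.2 at a = 2.1: M₀a(2L − a)/(2EI) = 857.3/EI
  δ_0 = 25397/EI
Tip deflection under a unit load at B: L³/(3EI) = 385.9/EI.
The prop prevents deflection at B: R_B = δ_0/δ_{BB} = 25397/385.9 = 65.82 kN.
Moment equilibrium about A: M_A = Σ(load moments about A) − R_B·L = 1012 − 65.82×10.5 = 320.9 kN·m.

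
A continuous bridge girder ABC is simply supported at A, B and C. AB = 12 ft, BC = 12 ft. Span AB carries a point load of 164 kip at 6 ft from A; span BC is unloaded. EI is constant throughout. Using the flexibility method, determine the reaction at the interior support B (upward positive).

R_B = 112.8 kip

Release continuity at B by inserting a hinge; the redundant is the internal moment M_B. The primary structure is two simply-supported spans AB and BC.
Discontinuity in slope at B on the released structure — sum the simple-span end rotations:
  span AB: point load 164 at a = 6: Pab(L + a)/(6LEI) = 1476/EI
  relative rotation θ_0 = (1476 + 0)/EI = 1476/EI
A unit hogging moment at B produces rotation L₁/(3EI) + L₂/(3EI) = 8/EI.
Slope continuity at B: θ_0 = M_B·8/EI, so M_B = 1476/8 = 184.5 kip·ft (hogging).
Span AB, ΣM about A with M_B applied at B: R_B^{AB}·12 = 984 + 184.5, so R_B^{AB} = 97.38 kip and R_A = 164 − 97.38 = 66.62 kip.
Span BC, ΣM about C: R_B^{BC}·12 = 0 + 184.5, so R_B^{BC} = 15.38 kip and R_C = 0 − 15.38 = -15.38 kip.
R_B = 97.38 + 15.38 = 112.8 kip.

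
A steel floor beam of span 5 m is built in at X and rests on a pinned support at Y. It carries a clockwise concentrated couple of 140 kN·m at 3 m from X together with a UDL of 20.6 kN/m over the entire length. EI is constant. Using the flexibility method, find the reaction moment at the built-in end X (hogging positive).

M_X = 27.98 kN·m

Remove the prop at Y; the released (primary) structure is a cantilever built in at X.
Primary-structure tip deflection at Y by superposition:
  clockwise couple 140 at a = 3: M₀a(2L − a)/(2EI) = 1470/EI
  UDL 20.6: wL⁴/(8EI) = 1609/EI
  δ_0 = 3079/EI
Tip deflection under a unit load at Y: L³/(3EI) = 41.67/EI.
Compatibility at Y: δ_0 − R_Y·δ_{YY} = 0, so R_Y = 3079/41.67 = 73.91 kN.
Moment equilibrium about X: M_X = Σ(load moments about X) − R_Y·L = 397.5 − 73.91×5 = 27.98 kN·m.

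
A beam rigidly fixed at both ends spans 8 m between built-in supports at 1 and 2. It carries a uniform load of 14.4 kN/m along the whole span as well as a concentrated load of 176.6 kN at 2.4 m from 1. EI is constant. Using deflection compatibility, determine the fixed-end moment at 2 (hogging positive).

Take the two fixed-end moments M_1, M_2 as redundants; the released structure is the simple span 12.
On the primary (simply-supported) span, the end slopes from the loading are:
  at 1: UDL 14.4: wL³/(24EI) = 307.2/EI
  at 2: UDL 14.4: wL³/(24EI) = 307.2/EI
  at 1: point load 176.6 at a = 2.4: Pab(L + b)/(6LEI) = 672.5/EI
  at 2: point load 176.6 at a = 2.4: Pab(L + a)/(6LEI) = 514.3/EI
  θ_10 = 979.7/EI,  θ_20 = 821.5/EI
Flexibility coefficients: a unit moment at one end gives L/(3EI) there and L/(6EI) at the far end, so f₁₁ = f₂₂ = 2.667/EI and f₁₂ = f₂₁ = 1.333/EI.
Compatibility — zero rotation at each built-in end:
  2.667 M_1 + 1.333 M_2 = 979.7
  1.333 M_1 + 2.667 M_2 = 821.5
Solving the pair gives M_1 = 284.5 kN·m and M_2 = 165.8 kN·m (hogging).

M_2 = 165.8 kN·m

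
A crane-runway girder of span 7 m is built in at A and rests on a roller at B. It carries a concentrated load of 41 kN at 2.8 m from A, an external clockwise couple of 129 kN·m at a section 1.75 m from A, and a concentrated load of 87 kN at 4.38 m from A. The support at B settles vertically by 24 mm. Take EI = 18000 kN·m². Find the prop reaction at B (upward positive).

Release the roller at B. Primary structure: cantilever fixed at A.
Primary-structure tip deflection at B by superposition:
  point load 41 at a = 2.8: Pa²(3L − a)/(6EI) = 975/EI
  clockwise couple 129 at a = 1.75: M₀a(2L − a)/(2EI) = 1383/EI
  point load 87 at a = 4.38: Pa²(3L − a)/(6EI) = 4623/EI
  δ_0 = 6981/EI
Flexibility coefficient — unit upward force at B: δ_{BB} = L³/(3EI) = 114.3/EI.
With EI = 18000 kN·m²: δ_0 = 0.38783 m and δ_{BB} = 0.006352 m/kN.
Compatibility — the beam at B must follow the support down by 0.024 m: δ_0 − R_B·δ_{BB} = 0.024, so R_B = (0.38783 − 0.024)/0.006352 = 57.28 kN.

R_B = 57.28 kN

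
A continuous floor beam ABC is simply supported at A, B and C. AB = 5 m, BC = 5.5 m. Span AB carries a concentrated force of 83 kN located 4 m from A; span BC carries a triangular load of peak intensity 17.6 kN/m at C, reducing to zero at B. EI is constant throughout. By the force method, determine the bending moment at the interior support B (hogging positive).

M_B = 44.72 kN·m

Insert a hinge at B; M_B is the redundant, and each span becomes simply supported.
End slopes at the hinge B, treating each span as simply supported:
  span AB: point load 83 at a = 4: Pab(L + a)/(6LEI) = 99.6/EI
  span BC: triangular load, peak 17.6: 7w₀L³/(360EI) = 56.94/EI
  relative rotation θ_0 = (99.6 + 56.94)/EI = 156.5/EI
A unit hogging moment at B produces rotation L₁/(3EI) + L₂/(3EI) = 3.5/EI.
Slope continuity at B: θ_0 = M_B·3.5/EI, so M_B = 156.5/3.5 = 44.72 kN·m (hogging).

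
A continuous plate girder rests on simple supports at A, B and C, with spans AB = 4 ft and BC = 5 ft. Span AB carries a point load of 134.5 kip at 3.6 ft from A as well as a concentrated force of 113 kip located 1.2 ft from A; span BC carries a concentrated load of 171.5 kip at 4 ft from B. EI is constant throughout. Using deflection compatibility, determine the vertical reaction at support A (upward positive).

R_A = 69.15 kip

Release continuity at B by inserting a hinge; the redundant is the internal moment M_B. The primary structure is two simply-supported spans AB and BC.
Discontinuity in slope at B on the released structure — sum the simple-span end rotations:
  span AB: point load 134.5 at a = 3.6: Pab(L + a)/(6LEI) = 61.33/EI
  span AB: point load 113 at a = 1.2: Pab(L + a)/(6LEI) = 82.26/EI
  span BC: point load 171.5 at a = 4: Pab(L + b)/(6LEI) = 137.2/EI
  relative rotation θ_0 = (143.6 + 137.2)/EI = 280.8/EI
A unit hogging moment at B produces rotation L₁/(3EI) + L₂/(3EI) = 3/EI.
Compatibility: M_B·(L₁+L₂)/(3EI) = θ_0, giving M_B = 93.6 kip·ft (hogging).
Span AB, ΣM about A with M_B applied at B: R_B^{AB}·4 = 619.8 + 93.6, so R_B^{AB} = 178.3 kip and R_A = 247.5 − 178.3 = 69.15 kip.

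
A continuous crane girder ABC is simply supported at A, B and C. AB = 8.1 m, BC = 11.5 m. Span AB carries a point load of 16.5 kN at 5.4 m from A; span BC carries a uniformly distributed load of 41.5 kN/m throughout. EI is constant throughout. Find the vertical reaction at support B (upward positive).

R_B = 336.5 kN

Release continuity at B by inserting a hinge; the redundant is the internal moment M_B. The primary structure is two simply-supported spans AB and BC.
Rotations at B on the released spans (each span's end-slope, ×1/EI):
  span AB: point load 16.5 at a = 5.4: Pab(L + a)/(6LEI) = 66.83/EI
  span BC: UDL 41.5: wL³/(24EI) = 2630/EI
  relative rotation θ_0 = (66.83 + 2630)/EI = 2697/EI
A unit hogging moment at B produces rotation L₁/(3EI) + L₂/(3EI) = 6.533/EI.
Slope continuity at B: θ_0 = M_B·6.533/EI, so M_B = 2697/6.533 = 412.8 kN·m (hogging).
Span AB, ΣM about A with M_B applied at B: R_B^{AB}·8.1 = 89.1 + 412.8, so R_B^{AB} = 61.96 kN and R_A = 16.5 − 61.96 = -45.46 kN.
Span BC, ΣM about C: R_B^{BC}·11.5 = 2744 + 412.8, so R_B^{BC} = 274.5 kN and R_C = 477.2 − 274.5 = 202.7 kN.
R_B = 61.96 + 274.5 = 336.5 kN.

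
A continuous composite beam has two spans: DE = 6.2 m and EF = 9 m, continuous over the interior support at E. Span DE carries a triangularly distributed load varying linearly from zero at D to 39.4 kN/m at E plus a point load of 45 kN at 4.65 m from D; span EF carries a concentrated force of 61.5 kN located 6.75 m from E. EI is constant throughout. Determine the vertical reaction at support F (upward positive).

R_F = 35.21 kN

Take M_E as the redundant. Released structure: two simple spans DE and EF with a hinge at E.
Discontinuity in slope at E on the released structure — sum the simple-span end rotations:
  span DE: triangular load, peak 39.4: w₀L³/(45EI) = 208.7/EI
  span DE: point load 45 at a = 4.65: Pab(L + a)/(6LEI) = 94.6/EI
  span EF: point load 61.5 at a = 6.75: Pab(L + b)/(6LEI) = 194.6/EI
  relative rotation θ_0 = (303.3 + 194.6)/EI = 497.9/EI
A unit hogging moment at E produces rotation L₁/(3EI) + L₂/(3EI) = 5.067/EI.
Slope continuity at E: θ_0 = M_E·5.067/EI, so M_E = 497.9/5.067 = 98.26 kN·m (hogging).
Span EF, ΣM about F: R_E^{EF}·9 = 138.4 + 98.26, so R_E^{EF} = 26.29 kN and R_F = 61.5 − 26.29 = 35.21 kN.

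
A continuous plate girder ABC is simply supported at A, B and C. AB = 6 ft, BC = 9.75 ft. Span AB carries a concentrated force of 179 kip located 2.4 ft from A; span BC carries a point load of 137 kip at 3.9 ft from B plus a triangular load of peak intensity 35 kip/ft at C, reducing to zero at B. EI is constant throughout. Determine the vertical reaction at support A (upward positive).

R_A = 49.46 kip

Release continuity at B by inserting a hinge; the redundant is the internal moment M_B. The primary structure is two simply-supported spans AB and BC.
Rotations at B on the released spans (each span's end-slope, ×1/EI):
  span AB: point load 179 at a = 2.4: Pab(L + a)/(6LEI) = 360.9/EI
  span BC: point load 137 at a = 3.9: Pab(L + b)/(6LEI) = 833.5/EI
  span BC: triangular load, peak 35: 7w₀L³/(360EI) = 630.8/EI
  relative rotation θ_0 = (360.9 + 1464)/EI = 1825/EI
A unit hogging moment at B produces rotation L₁/(3EI) + L₂/(3EI) = 5.25/EI.
Compatibility: M_B·(L₁+L₂)/(3EI) = θ_0, giving M_B = 347.6 kip·ft (hogging).
Span AB, ΣM about A with M_B applied at B: R_B^{AB}·6 = 429.6 + 347.6, so R_B^{AB} = 129.5 kip and R_A = 179 − 129.5 = 49.46 kip.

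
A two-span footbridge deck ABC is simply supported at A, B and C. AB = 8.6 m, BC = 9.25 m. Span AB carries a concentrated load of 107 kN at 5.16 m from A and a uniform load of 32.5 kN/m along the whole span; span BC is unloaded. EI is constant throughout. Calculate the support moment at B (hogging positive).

M_B = 229.9 kN·m

Take M_B as the redundant. Released structure: two simple spans AB and BC with a hinge at B.
End slopes at the hinge B, treating each span as simply supported:
  span AB: point load 107 at a = 5.16: Pab(L + a)/(6LEI) = 506.5/EI
  span AB: UDL 32.5: wL³/(24EI) = 861.3/EI
  relative rotation θ_0 = (1368 + 0)/EI = 1368/EI
A unit hogging moment at B produces rotation L₁/(3EI) + L₂/(3EI) = 5.95/EI.
Compatibility: M_B·(L₁+L₂)/(3EI) = θ_0, giving M_B = 229.9 kN·m (hogging).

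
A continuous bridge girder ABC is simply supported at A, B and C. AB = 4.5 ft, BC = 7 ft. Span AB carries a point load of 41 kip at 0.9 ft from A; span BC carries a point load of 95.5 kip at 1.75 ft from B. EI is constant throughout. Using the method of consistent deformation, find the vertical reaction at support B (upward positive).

Insert a hinge at B; M_B is the redundant, and each span becomes simply supported.
Discontinuity in slope at B on the released structure — sum the simple-span end rotations:
  span AB: point load 41 at a = 0.9: Pab(L + a)/(6LEI) = 26.57/EI
  span BC: point load 95.5 at a = 1.75: Pab(L + b)/(6LEI) = 255.9/EI
  relative rotation θ_0 = (26.57 + 255.9)/EI = 282.5/EI
A unit hogging moment at B produces rotation L₁/(3EI) + L₂/(3EI) = 3.833/EI.
Compatibility: M_B·(L₁+L₂)/(3EI) = θ_0, giving M_B = 73.69 kip·ft (hogging).
Span AB, ΣM about A with M_B applied at B: R_B^{AB}·4.5 = 36.9 + 73.69, so R_B^{AB} = 24.58 kip and R_A = 41 − 24.58 = 16.42 kip.
Span BC, ΣM about C: R_B^{BC}·7 = 501.4 + 73.69, so R_B^{BC} = 82.15 kip and R_C = 95.5 − 82.15 = 13.35 kip.
R_B = 24.58 + 82.15 = 106.7 kip.

R_B = 106.7 kip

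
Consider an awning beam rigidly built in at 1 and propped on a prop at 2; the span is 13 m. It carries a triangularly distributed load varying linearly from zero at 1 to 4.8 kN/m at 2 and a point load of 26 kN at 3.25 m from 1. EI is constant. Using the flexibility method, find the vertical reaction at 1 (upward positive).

R_1 = 37.81 kN

Remove the prop at 2; the released (primary) structure is a cantilever built in at 1.
Deflection at 2 on the released cantilever, summing each load's contribution:
  triangular load, peak 4.8 at the free end: 11w₀L⁴/(120EI) = 12567/EI
  point load 26 at a = 3.25: Pa²(3L − a)/(6EI) = 1636/EI
  δ_0 = 14203/EI
Tip deflection under a unit load at 2: L³/(3EI) = 732.3/EI.
The prop prevents deflection at 2: R_2 = δ_0/δ_{22} = 14203/732.3 = 19.39 kN.
Vertical equilibrium: R_1 = ΣP − R_2 = 57.2 − 19.39 = 37.81 kN.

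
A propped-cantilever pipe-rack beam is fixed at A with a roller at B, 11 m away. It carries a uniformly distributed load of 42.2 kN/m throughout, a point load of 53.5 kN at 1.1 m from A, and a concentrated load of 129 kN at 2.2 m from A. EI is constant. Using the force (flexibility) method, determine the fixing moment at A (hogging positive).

M_A = 892.9 kN·m

Remove the prop at B; the released (primary) structure is a cantilever built in at A.
Downward deflection at the released point B due to the loads:
  UDL 42.2: wL⁴/(8EI) = 77231/EI
  point load 53.5 at a = 1.1: Pa²(3L − a)/(6EI) = 344.2/EI
  point load 129 at a = 2.2: Pa²(3L − a)/(6EI) = 3205/EI
  δ_0 = 80780/EI
Flexibility coefficient — unit upward force at B: δ_{BB} = L³/(3EI) = 443.7/EI.
Compatibility at B: δ_0 − R_B·δ_{BB} = 0, so R_B = 80780/443.7 = 182.1 kN.
Moment equilibrium about A: M_A = Σ(load moments about A) − R_B·L = 2896 − 182.1×11 = 892.9 kN·m.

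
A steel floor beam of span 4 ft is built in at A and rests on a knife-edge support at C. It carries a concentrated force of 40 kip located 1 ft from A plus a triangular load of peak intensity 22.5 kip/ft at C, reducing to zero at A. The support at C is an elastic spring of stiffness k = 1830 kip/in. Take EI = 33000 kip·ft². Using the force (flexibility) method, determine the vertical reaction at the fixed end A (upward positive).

Release the roller at C. Primary structure: cantilever fixed at A.
Downward deflection at the released point C due to the loads:
  point load 40 at a = 1: Pa²(3L − a)/(6EI) = 73.33/EI
  triangular load, peak 22.5 at the free end: 11w₀L⁴/(120EI) = 528/EI
  δ_0 = 601.3/EI
Flexibility coefficient — unit upward force at C: δ_{CC} = L³/(3EI) = 21.33/EI.
With EI = 33000 kip·ft²: δ_0 = 0.018222 ft and δ_{CC} = 0.000646 ft/kip.
Compatibility — the spring shortens by R_C/k under the reaction it provides: δ_0 − R_C·δ_{CC} = R_C/k. With 1/k = 1/(1830×12) ft/kip = 0.000046 ft/kip, R_C = δ_0 / (δ_{CC} + 1/k) = 0.018222 / (0.000646 + 0.000046) = 26.33 kip.
Vertical equilibrium: R_A = ΣP − R_C = 85 − 26.33 = 58.67 kip.

R_A = 58.67 kip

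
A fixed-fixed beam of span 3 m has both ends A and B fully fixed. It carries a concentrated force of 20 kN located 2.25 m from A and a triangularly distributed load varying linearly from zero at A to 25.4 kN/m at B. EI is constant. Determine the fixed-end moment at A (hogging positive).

M_A = 10.43 kN·m

Release both end moments; the primary structure is a simply-supported span AB with redundants M_A and M_B.
Simple-span end rotations at A and B under the given loads:
  at A: point load 20 at a = 2.25: Pab(L + b)/(6LEI) = 7.031/EI
  at B: point load 20 at a = 2.25: Pab(L + a)/(6LEI) = 9.844/EI
  at A: triangular load, peak 25.4: 7w₀L³/(360EI) = 13.34/EI
  at B: triangular load, peak 25.4: w₀L³/(45EI) = 15.24/EI
  θ_A0 = 20.37/EI,  θ_B0 = 25.08/EI
Flexibility coefficients: a unit moment at one end gives L/(3EI) there and L/(6EI) at the far end, so f₁₁ = f₂₂ = 1/EI and f₁₂ = f₂₁ = 0.5/EI.
Compatibility — zero rotation at each built-in end:
  1 M_A + 0.5 M_B = 20.37
  0.5 M_A + 1 M_B = 25.08
Solving the pair gives M_A = 10.43 kN·m and M_B = 19.87 kN·m (hogging).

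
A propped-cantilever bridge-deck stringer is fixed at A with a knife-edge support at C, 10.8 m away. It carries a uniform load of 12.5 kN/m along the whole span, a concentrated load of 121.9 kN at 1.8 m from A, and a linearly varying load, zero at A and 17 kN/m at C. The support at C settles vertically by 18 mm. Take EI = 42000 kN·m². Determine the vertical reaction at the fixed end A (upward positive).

Choose R_C as the redundant. The primary structure is the cantilever fixed at A.
Free-end deflection of the primary structure under the applied loading (downward +):
  UDL 12.5: wL⁴/(8EI) = 21258/EI
  point load 121.9 at a = 1.8: Pa²(3L − a)/(6EI) = 2014/EI
  triangular load, peak 17 at the free end: 11w₀L⁴/(120EI) = 21201/EI
  δ_0 = 44473/EI
Tip deflection under a unit load at C: L³/(3EI) = 419.9/EI.
With EI = 42000 kN·m²: δ_0 = 1.0589 m and δ_{CC} = 0.009998 m/kN.
Compatibility — the beam at C must follow the support down by 0.018 m: δ_0 − R_C·δ_{CC} = 0.018, so R_C = (1.0589 − 0.018)/0.009998 = 104.1 kN.
Vertical equilibrium: R_A = ΣP − R_C = 348.7 − 104.1 = 244.6 kN.

R_A = 244.6 kN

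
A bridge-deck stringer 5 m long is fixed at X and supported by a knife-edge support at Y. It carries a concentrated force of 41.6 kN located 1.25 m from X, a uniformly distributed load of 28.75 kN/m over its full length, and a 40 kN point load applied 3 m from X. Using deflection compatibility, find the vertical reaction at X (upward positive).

R_X = 150.6 kN

Choose R_Y as the redundant. The primary structure is the cantilever fixed at X.
Downward deflection at the released point Y due to the loads:
  point load 41.6 at a = 1.25: Pa²(3L − a)/(6EI) = 149/EI
  UDL 28.75: wL⁴/(8EI) = 2246/EI
  point load 40 at a = 3: Pa²(3L − a)/(6EI) = 720/EI
  δ_0 = 3115/EI
Flexibility coefficient — unit upward force at Y: δ_{YY} = L³/(3EI) = 41.67/EI.
The prop prevents deflection at Y: R_Y = δ_0/δ_{YY} = 3115/41.67 = 74.76 kN.
Vertical equilibrium: R_X = ΣP − R_Y = 225.3 − 74.76 = 150.6 kN.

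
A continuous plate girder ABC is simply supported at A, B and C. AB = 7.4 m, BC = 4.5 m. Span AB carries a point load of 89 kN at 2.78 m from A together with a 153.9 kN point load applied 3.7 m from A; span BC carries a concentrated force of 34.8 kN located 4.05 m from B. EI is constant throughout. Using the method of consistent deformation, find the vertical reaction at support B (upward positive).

R_B = 186 kN

Insert a hinge at B; M_B is the redundant, and each span becomes simply supported.
Discontinuity in slope at B on the released structure — sum the simple-span end rotations:
  span AB: point load 89 at a = 2.78: Pab(L + a)/(6LEI) = 262.1/EI
  span AB: point load 153.9 at a = 3.7: Pab(L + a)/(6LEI) = 526.7/EI
  span BC: point load 34.8 at a = 4.05: Pab(L + b)/(6LEI) = 11.63/EI
  relative rotation θ_0 = (788.8 + 11.63)/EI = 800.4/EI
A unit hogging moment at B produces rotation L₁/(3EI) + L₂/(3EI) = 3.967/EI.
Slope continuity at B: θ_0 = M_B·3.967/EI, so M_B = 800.4/3.967 = 201.8 kN·m (hogging).
Span AB, ΣM about A with M_B applied at B: R_B^{AB}·7.4 = 816.9 + 201.8, so R_B^{AB} = 137.7 kN and R_A = 242.9 − 137.7 = 105.2 kN.
Span BC, ΣM about C: R_B^{BC}·4.5 = 15.66 + 201.8, so R_B^{BC} = 48.32 kN and R_C = 34.8 − 48.32 = -13.52 kN.
R_B = 137.7 + 48.32 = 186 kN.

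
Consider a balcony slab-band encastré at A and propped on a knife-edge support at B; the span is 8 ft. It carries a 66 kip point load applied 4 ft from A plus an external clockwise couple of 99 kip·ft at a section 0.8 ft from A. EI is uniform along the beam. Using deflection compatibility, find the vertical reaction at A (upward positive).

R_A = 41.85 kip

Remove the prop at B; the released (primary) structure is a cantilever built in at A.
Deflection at B on the released cantilever, summing each load's contribution:
  point load 66 at a = 4: Pa²(3L − a)/(6EI) = 3520/EI
  clockwise couple 99 at a = 0.8: M₀a(2L − a)/(2EI) = 601.9/EI
  δ_0 = 4122/EI
Tip deflection under a unit load at B: L³/(3EI) = 170.7/EI.
Compatibility at B: δ_0 − R_B·δ_{BB} = 0, so R_B = 4122/170.7 = 24.15 kip.
Vertical equilibrium: R_A = ΣP − R_B = 66 − 24.15 = 41.85 kip.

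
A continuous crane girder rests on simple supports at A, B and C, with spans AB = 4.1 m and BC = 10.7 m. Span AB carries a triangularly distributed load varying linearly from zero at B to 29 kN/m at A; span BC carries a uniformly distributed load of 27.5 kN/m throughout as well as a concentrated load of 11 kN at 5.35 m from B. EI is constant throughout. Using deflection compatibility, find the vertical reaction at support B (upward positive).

Insert a hinge at B; M_B is the redundant, and each span becomes simply supported.
End slopes at the hinge B, treating each span as simply supported:
  span AB: triangular load, peak 29: 7w₀L³/(360EI) = 38.86/EI
  span BC: UDL 27.5: wL³/(24EI) = 1404/EI
  span BC: point load 11 at a = 5.35: Pab(L + b)/(6LEI) = 78.71/EI
  relative rotation θ_0 = (38.86 + 1482)/EI = 1521/EI
A unit hogging moment at B produces rotation L₁/(3EI) + L₂/(3EI) = 4.933/EI.
Compatibility: M_B·(L₁+L₂)/(3EI) = θ_0, giving M_B = 308.4 kN·m (hogging).
Span AB, ΣM about A with M_B applied at B: R_B^{AB}·4.1 = 81.25 + 308.4, so R_B^{AB} = 95.03 kN and R_A = 59.45 − 95.03 = -35.58 kN.
Span BC, ΣM about C: R_B^{BC}·10.7 = 1633 + 308.4, so R_B^{BC} = 181.4 kN and R_C = 305.2 − 181.4 = 123.8 kN.
R_B = 95.03 + 181.4 = 276.5 kN.

R_B = 276.5 kN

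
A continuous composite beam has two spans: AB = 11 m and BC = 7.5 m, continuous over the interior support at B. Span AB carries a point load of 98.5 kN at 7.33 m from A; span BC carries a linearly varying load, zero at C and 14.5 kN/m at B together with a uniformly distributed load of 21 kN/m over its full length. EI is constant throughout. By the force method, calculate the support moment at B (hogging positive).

Take M_B as the redundant. Released structure: two simple spans AB and BC with a hinge at B.
End slopes at the hinge B, treating each span as simply supported:
  span AB: point load 98.5 at a = 7.33: Pab(L + a)/(6LEI) = 735.9/EI
  span BC: triangular load, peak 14.5: w₀L³/(45EI) = 135.9/EI
  span BC: UDL 21: wL³/(24EI) = 369.1/EI
  relative rotation θ_0 = (735.9 + 505.1)/EI = 1241/EI
A unit hogging moment at B produces rotation L₁/(3EI) + L₂/(3EI) = 6.167/EI.
Slope continuity at B: θ_0 = M_B·6.167/EI, so M_B = 1241/6.167 = 201.2 kN·m (hogging).

M_B = 201.2 kN·m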